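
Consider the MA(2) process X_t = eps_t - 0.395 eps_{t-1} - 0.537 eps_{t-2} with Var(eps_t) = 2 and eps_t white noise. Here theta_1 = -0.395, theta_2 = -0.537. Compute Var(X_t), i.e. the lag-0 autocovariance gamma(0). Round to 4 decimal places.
\gamma(0) = 2.8888

For an MA(q) process X_t = eps_t + sum_i theta_i eps_{t-i} with
Var(eps_t) = sigma^2, the variance is
  gamma(0) = sigma^2 * (1 + sum_i theta_i^2).
  sum_i theta_i^2 = (-0.395)^2 + (-0.537)^2 = 0.156025 + 0.288369 = 0.444394.
  gamma(0) = 2 * (1 + 0.444394) = 2 * 1.444394 = 2.888788, which rounds to 2.8888.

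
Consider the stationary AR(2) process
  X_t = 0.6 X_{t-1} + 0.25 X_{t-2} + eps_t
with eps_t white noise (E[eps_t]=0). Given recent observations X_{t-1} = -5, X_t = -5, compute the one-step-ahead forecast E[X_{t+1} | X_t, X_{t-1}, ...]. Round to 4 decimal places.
E[X_{t+1} \mid \mathcal F_t] = -4.2500

For an AR(p) model X_t = c + sum_i phi_i X_{t-i} + eps_t, the
one-step-ahead conditional mean is
  E[X_{t+1} | X_t, ...] = c + sum_i phi_i X_{t+1-i}.
Substitute known values:
  E[X_{t+1} | ...] = (0.6) * (-5) + (0.25) * (-5)
                   = -4.2500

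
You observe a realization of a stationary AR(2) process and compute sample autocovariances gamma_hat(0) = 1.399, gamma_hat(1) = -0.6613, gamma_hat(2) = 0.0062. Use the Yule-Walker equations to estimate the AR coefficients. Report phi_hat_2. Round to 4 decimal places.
\hat\phi_{2} = -0.2820

The Yule-Walker equations for an AR(p) process read, in matrix form,
  Gamma_p phi = r_p,   with   (Gamma_p)_{ij} = gamma(|i - j|),
                       (r_p)_i = gamma(i),   i,j = 1..p.
Substitute the sample gammas (Toeplitz matrix and right-hand side of size 2):
  Gamma_p = [[1.399, -0.6613], [-0.6613, 1.399]]
  r_p     = [-0.6613, 0.0062]
Written out:
  1.399 phi_1 - 0.6613 phi_2 = -0.6613
  -0.6613 phi_1 + 1.399 phi_2 = 0.0062
Solve by Cramer's rule:
  det = gamma(0)^2 - gamma(1)^2 = (1.399)^2 - (-0.6613)^2 = 1.957201 - 0.43731769 = 1.51988331
  phi_hat_1 = [gamma(1) gamma(0) - gamma(1) gamma(2)] / det = [(-0.6613)(1.399) - (-0.6613)(0.0062)] / 1.51988331 = -0.92105864 / 1.51988331 = -0.606
  phi_hat_2 = [gamma(0) gamma(2) - gamma(1)^2] / det = [(1.399)(0.0062) - (-0.6613)^2] / 1.51988331 = -0.42864389 / 1.51988331 = -0.282
So phi_hat = [-0.6060, -0.2820].
Therefore phi_hat_2 = -0.2820.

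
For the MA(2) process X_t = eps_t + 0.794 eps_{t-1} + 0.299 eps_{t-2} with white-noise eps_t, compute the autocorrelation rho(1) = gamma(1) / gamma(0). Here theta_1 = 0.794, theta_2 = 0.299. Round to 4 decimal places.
\rho(1) = 0.5997

For an MA(q) process with theta_0 = 1, the autocovariance is
  gamma(k) = sigma^2 * sum_{i=0..q-k} theta_i * theta_{i+k},
and rho(k) = gamma(k) / gamma(0). Sigma^2 cancels.
  numerator   = (1)*(0.794) + (0.794)*(0.299) = 1.031406.
  denominator = (1)^2 + (0.794)^2 + (0.299)^2 = 1.719837.
  rho(1) = 1.031406 / 1.719837 = 0.5997.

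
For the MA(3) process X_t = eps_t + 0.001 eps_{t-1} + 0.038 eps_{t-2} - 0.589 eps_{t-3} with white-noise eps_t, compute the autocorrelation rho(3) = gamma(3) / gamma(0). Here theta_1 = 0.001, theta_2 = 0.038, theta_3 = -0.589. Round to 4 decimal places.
\rho(3) = -0.4368

For an MA(q) process with theta_0 = 1, the autocovariance is
  gamma(k) = sigma^2 * sum_{i=0..q-k} theta_i * theta_{i+k},
and rho(k) = gamma(k) / gamma(0). Sigma^2 cancels.
  numerator   = (1)*(-0.589) = -0.589.
  denominator = (1)^2 + (0.001)^2 + (0.038)^2 + (-0.589)^2 = 1.348366.
  rho(3) = -0.589 / 1.348366 = -0.4368.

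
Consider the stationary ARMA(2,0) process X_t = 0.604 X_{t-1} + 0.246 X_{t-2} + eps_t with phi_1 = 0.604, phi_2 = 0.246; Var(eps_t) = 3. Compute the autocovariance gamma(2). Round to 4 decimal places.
\gamma(2) = 6.5045

Multiply the model equation by X_{t-k} and take expectations. With theta_0 = psi_0 = 1 and psi_j the MA(infinity) weights, this gives
  gamma(k) - sum_i phi_i gamma(k-i) = c_k,
  c_k = sigma^2 * sum_{j=k..q} theta_j psi_{j-k}   (c_k = 0 for k > q),
using gamma(-m) = gamma(m).
Pure AR (q = 0): c_0 = sigma^2 = 3, c_k = 0 for k >= 1.
Equations for k = 0, 1, 2 (AR order 2, c_2 = 0):
  (E0) gamma(0) = phi_1 gamma(1) + phi_2 gamma(2) + c_0
  (E1) gamma(1) = phi_1 gamma(0) + phi_2 gamma(1) + c_1
  (E2) gamma(2) = phi_1 gamma(1) + phi_2 gamma(0)
From (E1): gamma(1) = A gamma(0) + B with
  A = phi_1 / (1 - phi_2) = 0.604 / 0.754 = 0.801061,   B = c_1 / (1 - phi_2) = 0 / 0.754 = 0.
Insert (E2) into (E0): gamma(0) (1 - phi_2^2) = phi_1 (1 + phi_2) gamma(1) + c_0.
  phi_1 (1 + phi_2) = (0.604)(1.246) = 0.752584,   1 - phi_2^2 = 0.939484.
Replace gamma(1) by A gamma(0) + B and collect gamma(0):
  gamma(0) [0.939484 - (0.752584)(0.801061)] = c_0 = 3
  gamma(0) * 0.336618 = 3
  gamma(0) = 3 / 0.336618 = 8.912171.
  gamma(1) = A gamma(0) = (0.801061)(8.912171) = 7.139193.
  gamma(2) = phi_1 gamma(1) + phi_2 gamma(0) = (0.604)(7.139193) + (0.246)(8.912171) = 6.504467.
Therefore gamma(2) = 6.5045 (to 4 decimal places).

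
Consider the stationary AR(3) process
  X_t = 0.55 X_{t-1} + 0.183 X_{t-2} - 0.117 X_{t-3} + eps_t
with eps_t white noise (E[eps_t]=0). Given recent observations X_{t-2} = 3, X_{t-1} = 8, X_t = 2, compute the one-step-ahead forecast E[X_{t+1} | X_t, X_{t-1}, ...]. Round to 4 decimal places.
E[X_{t+1} \mid \mathcal F_t] = 2.2130

For an AR(p) model X_t = c + sum_i phi_i X_{t-i} + eps_t, the
one-step-ahead conditional mean is
  E[X_{t+1} | X_t, ...] = c + sum_i phi_i X_{t+1-i}.
Substitute known values:
  E[X_{t+1} | ...] = (0.55) * (2) + (0.183) * (8) + (-0.117) * (3)
                   = 2.2130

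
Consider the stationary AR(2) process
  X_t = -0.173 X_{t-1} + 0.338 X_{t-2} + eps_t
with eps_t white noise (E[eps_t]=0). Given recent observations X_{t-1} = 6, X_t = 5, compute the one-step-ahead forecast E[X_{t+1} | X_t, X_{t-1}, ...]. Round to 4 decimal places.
E[X_{t+1} \mid \mathcal F_t] = 1.1630

For an AR(p) model X_t = c + sum_i phi_i X_{t-i} + eps_t, the
one-step-ahead conditional mean is
  E[X_{t+1} | X_t, ...] = c + sum_i phi_i X_{t+1-i}.
Substitute known values:
  E[X_{t+1} | ...] = (-0.173) * (5) + (0.338) * (6)
                   = 1.1630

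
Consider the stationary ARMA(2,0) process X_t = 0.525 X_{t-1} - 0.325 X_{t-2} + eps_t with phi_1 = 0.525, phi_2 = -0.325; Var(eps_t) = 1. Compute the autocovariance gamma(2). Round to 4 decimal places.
\gamma(2) = -0.1552

Multiply the model equation by X_{t-k} and take expectations. With theta_0 = psi_0 = 1 and psi_j the MA(infinity) weights, this gives
  gamma(k) - sum_i phi_i gamma(k-i) = c_k,
  c_k = sigma^2 * sum_{j=k..q} theta_j psi_{j-k}   (c_k = 0 for k > q),
using gamma(-m) = gamma(m).
Pure AR (q = 0): c_0 = sigma^2 = 1, c_k = 0 for k >= 1.
Equations for k = 0, 1, 2 (AR order 2, c_2 = 0):
  (E0) gamma(0) = phi_1 gamma(1) + phi_2 gamma(2) + c_0
  (E1) gamma(1) = phi_1 gamma(0) + phi_2 gamma(1) + c_1
  (E2) gamma(2) = phi_1 gamma(1) + phi_2 gamma(0)
From (E1): gamma(1) = A gamma(0) + B with
  A = phi_1 / (1 - phi_2) = 0.525 / 1.325 = 0.396226,   B = c_1 / (1 - phi_2) = 0 / 1.325 = 0.
Insert (E2) into (E0): gamma(0) (1 - phi_2^2) = phi_1 (1 + phi_2) gamma(1) + c_0.
  phi_1 (1 + phi_2) = (0.525)(0.675) = 0.354375,   1 - phi_2^2 = 0.894375.
Replace gamma(1) by A gamma(0) + B and collect gamma(0):
  gamma(0) [0.894375 - (0.354375)(0.396226)] = c_0 = 1
  gamma(0) * 0.753962 = 1
  gamma(0) = 1 / 0.753962 = 1.326326.
  gamma(1) = A gamma(0) = (0.396226)(1.326326) = 0.525526.
  gamma(2) = phi_1 gamma(1) + phi_2 gamma(0) = (0.525)(0.525526) + (-0.325)(1.326326) = -0.155155.
Therefore gamma(2) = -0.1552 (to 4 decimal places).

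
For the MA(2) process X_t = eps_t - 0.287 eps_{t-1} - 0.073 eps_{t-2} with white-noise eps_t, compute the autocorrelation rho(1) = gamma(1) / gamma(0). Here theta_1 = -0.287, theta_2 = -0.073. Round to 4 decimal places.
\rho(1) = -0.2446

For an MA(q) process with theta_0 = 1, the autocovariance is
  gamma(k) = sigma^2 * sum_{i=0..q-k} theta_i * theta_{i+k},
and rho(k) = gamma(k) / gamma(0). Sigma^2 cancels.
  numerator   = (1)*(-0.287) + (-0.287)*(-0.073) = -0.266049.
  denominator = (1)^2 + (-0.287)^2 + (-0.073)^2 = 1.087698.
  rho(1) = -0.266049 / 1.087698 = -0.2446.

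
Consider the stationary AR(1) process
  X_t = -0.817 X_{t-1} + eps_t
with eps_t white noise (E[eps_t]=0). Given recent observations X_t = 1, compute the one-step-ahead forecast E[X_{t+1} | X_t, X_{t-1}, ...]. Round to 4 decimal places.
E[X_{t+1} \mid \mathcal F_t] = -0.8170

For an AR(p) model X_t = c + sum_i phi_i X_{t-i} + eps_t, the
one-step-ahead conditional mean is
  E[X_{t+1} | X_t, ...] = c + sum_i phi_i X_{t+1-i}.
Substitute known values:
  E[X_{t+1} | ...] = (-0.817) * (1)
                   = -0.8170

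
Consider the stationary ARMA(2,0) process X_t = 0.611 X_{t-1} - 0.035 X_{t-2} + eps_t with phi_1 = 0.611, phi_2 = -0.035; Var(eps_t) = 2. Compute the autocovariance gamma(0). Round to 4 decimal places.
\gamma(0) = 3.0736

Multiply the model equation by X_{t-k} and take expectations. With theta_0 = psi_0 = 1 and psi_j the MA(infinity) weights, this gives
  gamma(k) - sum_i phi_i gamma(k-i) = c_k,
  c_k = sigma^2 * sum_{j=k..q} theta_j psi_{j-k}   (c_k = 0 for k > q),
using gamma(-m) = gamma(m).
Pure AR (q = 0): c_0 = sigma^2 = 2, c_k = 0 for k >= 1.
Equations for k = 0, 1, 2 (AR order 2, c_2 = 0):
  (E0) gamma(0) = phi_1 gamma(1) + phi_2 gamma(2) + c_0
  (E1) gamma(1) = phi_1 gamma(0) + phi_2 gamma(1) + c_1
  (E2) gamma(2) = phi_1 gamma(1) + phi_2 gamma(0)
From (E1): gamma(1) = A gamma(0) + B with
  A = phi_1 / (1 - phi_2) = 0.611 / 1.035 = 0.590338,   B = c_1 / (1 - phi_2) = 0 / 1.035 = 0.
Insert (E2) into (E0): gamma(0) (1 - phi_2^2) = phi_1 (1 + phi_2) gamma(1) + c_0.
  phi_1 (1 + phi_2) = (0.611)(0.965) = 0.589615,   1 - phi_2^2 = 0.998775.
Replace gamma(1) by A gamma(0) + B and collect gamma(0):
  gamma(0) [0.998775 - (0.589615)(0.590338)] = c_0 = 2
  gamma(0) * 0.650703 = 2
  gamma(0) = 2 / 0.650703 = 3.0736.
Therefore gamma(0) = 3.0736 (to 4 decimal places).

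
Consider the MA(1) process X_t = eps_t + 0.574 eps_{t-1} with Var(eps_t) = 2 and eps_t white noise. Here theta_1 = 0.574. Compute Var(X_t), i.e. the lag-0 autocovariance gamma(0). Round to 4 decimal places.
\gamma(0) = 2.6590

For an MA(q) process X_t = eps_t + sum_i theta_i eps_{t-i} with
Var(eps_t) = sigma^2, the variance is
  gamma(0) = sigma^2 * (1 + sum_i theta_i^2).
  sum_i theta_i^2 = (0.574)^2 = 0.329476.
  gamma(0) = 2 * (1 + 0.329476) = 2 * 1.329476 = 2.658952, which rounds to 2.6590.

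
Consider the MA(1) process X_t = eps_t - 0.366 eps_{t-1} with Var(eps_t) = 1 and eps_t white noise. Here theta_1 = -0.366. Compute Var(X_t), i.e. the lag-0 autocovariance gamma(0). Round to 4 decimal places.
\gamma(0) = 1.1340

For an MA(q) process X_t = eps_t + sum_i theta_i eps_{t-i} with
Var(eps_t) = sigma^2, the variance is
  gamma(0) = sigma^2 * (1 + sum_i theta_i^2).
  sum_i theta_i^2 = (-0.366)^2 = 0.133956.
  gamma(0) = 1 * (1 + 0.133956) = 1 * 1.133956 = 1.133956, which rounds to 1.1340.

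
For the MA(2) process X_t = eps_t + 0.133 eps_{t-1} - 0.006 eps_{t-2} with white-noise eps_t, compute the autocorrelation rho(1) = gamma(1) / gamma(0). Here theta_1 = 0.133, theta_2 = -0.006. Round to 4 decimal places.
\rho(1) = 0.1299

For an MA(q) process with theta_0 = 1, the autocovariance is
  gamma(k) = sigma^2 * sum_{i=0..q-k} theta_i * theta_{i+k},
and rho(k) = gamma(k) / gamma(0). Sigma^2 cancels.
  numerator   = (1)*(0.133) + (0.133)*(-0.006) = 0.132202.
  denominator = (1)^2 + (0.133)^2 + (-0.006)^2 = 1.017725.
  rho(1) = 0.132202 / 1.017725 = 0.1299.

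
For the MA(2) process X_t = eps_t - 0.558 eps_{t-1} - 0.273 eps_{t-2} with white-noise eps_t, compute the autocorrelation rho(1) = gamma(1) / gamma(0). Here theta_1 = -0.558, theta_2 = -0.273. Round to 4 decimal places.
\rho(1) = -0.2927

For an MA(q) process with theta_0 = 1, the autocovariance is
  gamma(k) = sigma^2 * sum_{i=0..q-k} theta_i * theta_{i+k},
and rho(k) = gamma(k) / gamma(0). Sigma^2 cancels.
  numerator   = (1)*(-0.558) + (-0.558)*(-0.273) = -0.405666.
  denominator = (1)^2 + (-0.558)^2 + (-0.273)^2 = 1.385893.
  rho(1) = -0.405666 / 1.385893 = -0.2927.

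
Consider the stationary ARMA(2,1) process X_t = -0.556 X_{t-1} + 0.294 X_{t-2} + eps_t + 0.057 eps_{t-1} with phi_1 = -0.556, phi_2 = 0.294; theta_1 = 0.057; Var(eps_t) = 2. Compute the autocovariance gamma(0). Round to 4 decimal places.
\gamma(0) = 5.2656

Multiply the model equation by X_{t-k} and take expectations. With theta_0 = psi_0 = 1 and psi_j the MA(infinity) weights, this gives
  gamma(k) - sum_i phi_i gamma(k-i) = c_k,
  c_k = sigma^2 * sum_{j=k..q} theta_j psi_{j-k}   (c_k = 0 for k > q),
using gamma(-m) = gamma(m).
psi-weights needed (psi_j = theta_j + sum_i phi_i psi_{j-i}):
  psi_1 = theta_1 + phi_1 = 0.057 + (-0.556) = -0.499
Right-hand sides:
  c_0 = sigma^2 (1 + theta_1 psi_1) = 2 * (1 + (0.057)(-0.499)) = 2 * 0.971557 = 1.943114
  c_1 = sigma^2 theta_1 = 2 * (0.057) = 0.114
  c_2 = 0
Equations for k = 0, 1, 2 (AR order 2, c_2 = 0):
  (E0) gamma(0) = phi_1 gamma(1) + phi_2 gamma(2) + c_0
  (E1) gamma(1) = phi_1 gamma(0) + phi_2 gamma(1) + c_1
  (E2) gamma(2) = phi_1 gamma(1) + phi_2 gamma(0)
From (E1): gamma(1) = A gamma(0) + B with
  A = phi_1 / (1 - phi_2) = -0.556 / 0.706 = -0.787535,   B = c_1 / (1 - phi_2) = 0.114 / 0.706 = 0.161473.
Insert (E2) into (E0): gamma(0) (1 - phi_2^2) = phi_1 (1 + phi_2) gamma(1) + c_0.
  phi_1 (1 + phi_2) = (-0.556)(1.294) = -0.719464,   1 - phi_2^2 = 0.913564.
Replace gamma(1) by A gamma(0) + B and collect gamma(0):
  gamma(0) [0.913564 - (-0.719464)(-0.787535)] = (-0.719464)(0.161473) + 1.943114
  gamma(0) * 0.346961 = 1.82694
  gamma(0) = 1.82694 / 0.346961 = 5.265554.
Therefore gamma(0) = 5.2656 (to 4 decimal places).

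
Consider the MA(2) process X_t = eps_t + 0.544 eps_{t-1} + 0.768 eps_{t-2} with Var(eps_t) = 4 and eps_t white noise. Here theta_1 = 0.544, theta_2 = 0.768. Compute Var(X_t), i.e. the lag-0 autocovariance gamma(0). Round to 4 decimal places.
\gamma(0) = 7.5430

For an MA(q) process X_t = eps_t + sum_i theta_i eps_{t-i} with
Var(eps_t) = sigma^2, the variance is
  gamma(0) = sigma^2 * (1 + sum_i theta_i^2).
  sum_i theta_i^2 = (0.544)^2 + (0.768)^2 = 0.295936 + 0.589824 = 0.88576.
  gamma(0) = 4 * (1 + 0.88576) = 4 * 1.88576 = 7.54304, which rounds to 7.5430.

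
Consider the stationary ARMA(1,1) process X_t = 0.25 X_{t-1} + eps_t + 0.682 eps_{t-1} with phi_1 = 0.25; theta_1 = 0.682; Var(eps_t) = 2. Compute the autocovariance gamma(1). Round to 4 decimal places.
\gamma(1) = 2.3273

Multiply the model equation by X_{t-k} and take expectations. With theta_0 = psi_0 = 1 and psi_j the MA(infinity) weights, this gives
  gamma(k) - sum_i phi_i gamma(k-i) = c_k,
  c_k = sigma^2 * sum_{j=k..q} theta_j psi_{j-k}   (c_k = 0 for k > q),
using gamma(-m) = gamma(m).
psi-weights needed (psi_j = theta_j + sum_i phi_i psi_{j-i}):
  psi_1 = theta_1 + phi_1 = 0.682 + (0.25) = 0.932
Right-hand sides:
  c_0 = sigma^2 (1 + theta_1 psi_1) = 2 * (1 + (0.682)(0.932)) = 2 * 1.635624 = 3.271248
  c_1 = sigma^2 theta_1 = 2 * (0.682) = 1.364
  c_2 = 0
Equations for k = 0 and k = 1 (AR order 1):
  gamma(0) = phi_1 gamma(1) + c_0
  gamma(1) = phi_1 gamma(0) + c_1
Substituting the second into the first: gamma(0) (1 - phi_1^2) = c_0 + phi_1 c_1, so
  gamma(0) = (c_0 + phi_1 c_1) / (1 - phi_1^2) = (3.271248 + (0.25)(1.364)) / (1 - (0.25)^2) = 3.612248 / 0.9375 = 3.853065.
  gamma(1) = phi_1 gamma(0) + c_1 = (0.25)(3.853065) + (1.364) = 2.327266.
Therefore gamma(1) = 2.3273 (to 4 decimal places).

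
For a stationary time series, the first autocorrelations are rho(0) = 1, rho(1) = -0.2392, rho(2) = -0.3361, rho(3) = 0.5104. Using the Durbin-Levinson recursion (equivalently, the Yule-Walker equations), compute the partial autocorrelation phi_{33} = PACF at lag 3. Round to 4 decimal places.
\phi_{33} = 0.3810

The PACF at lag k is phi_{kk}, the last component of the solution
to the Yule-Walker system G_k phi = r_k where
  (G_k)_{ij} = rho(|i - j|), (r_k)_i = rho(i), i,j = 1..k.
Equivalently, Durbin-Levinson gives phi_{kk} iteratively:
  phi_{11} = rho(1)
  phi_{kk} = [rho(k) - sum_{j=1..k-1} phi_{k-1,j} rho(k-j)]
            / [1 - sum_{j=1..k-1} phi_{k-1,j} rho(j)],
  phi_{k,j} = phi_{k-1,j} - phi_{kk} phi_{k-1,k-j},  j = 1..k-1.
Step k = 1:
  phi_11 = rho(1) = -0.2392.
Step k = 2:
  phi_22 = [rho(2) - phi_11 rho(1)] / [1 - phi_11 rho(1)] = [-0.3361 - (-0.2392)(-0.2392)] / [1 - (-0.2392)(-0.2392)]
         = -0.39331664 / 0.94278336 = -0.417187.
  Update: phi_21 = phi_11 - phi_22 phi_11 = -0.2392 - (-0.417187)(-0.2392) = -0.338991.
Step k = 3:
  phi_33 = [rho(3) - phi_21 rho(2) - phi_22 rho(1)] / [1 - phi_21 rho(1) - phi_22 rho(2)]
    numerator   = 0.5104 - (-0.338991)(-0.3361) - (-0.417187)(-0.2392) = 0.29667406
    denominator = 1 - (-0.338991)(-0.2392) - (-0.417187)(-0.3361) = 0.77869691
  phi_33 = 0.29667406 / 0.77869691 = 0.381.
Therefore phi_{33} = 0.3810.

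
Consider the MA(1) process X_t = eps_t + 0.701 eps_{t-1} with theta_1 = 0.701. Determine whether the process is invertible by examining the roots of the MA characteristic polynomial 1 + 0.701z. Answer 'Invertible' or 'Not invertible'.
\text{Invertible}

The MA(q) characteristic polynomial is P(z) = 1 + 0.701z.
Invertibility requires all roots to lie outside the unit circle, i.e. |z| > 1 for every root.
This is linear in z: 1 + (0.701) z = 0  =>  z = -1/(0.701) = -1.426534,  |z| = 1.426534.
Moduli of all roots: 1.4265.
All moduli strictly greater than 1? Yes.
Verdict: Invertible.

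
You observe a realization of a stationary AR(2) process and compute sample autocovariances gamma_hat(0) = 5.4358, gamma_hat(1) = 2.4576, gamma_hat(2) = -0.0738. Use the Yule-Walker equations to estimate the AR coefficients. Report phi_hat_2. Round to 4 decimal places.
\hat\phi_{2} = -0.2740

The Yule-Walker equations for an AR(p) process read, in matrix form,
  Gamma_p phi = r_p,   with   (Gamma_p)_{ij} = gamma(|i - j|),
                       (r_p)_i = gamma(i),   i,j = 1..p.
Substitute the sample gammas (Toeplitz matrix and right-hand side of size 2):
  Gamma_p = [[5.4358, 2.4576], [2.4576, 5.4358]]
  r_p     = [2.4576, -0.0738]
Written out:
  5.4358 phi_1 + 2.4576 phi_2 = 2.4576
  2.4576 phi_1 + 5.4358 phi_2 = -0.0738
Solve by Cramer's rule:
  det = gamma(0)^2 - gamma(1)^2 = (5.4358)^2 - (2.4576)^2 = 29.54792164 - 6.03979776 = 23.50812388
  phi_hat_1 = [gamma(1) gamma(0) - gamma(1) gamma(2)] / det = [(2.4576)(5.4358) - (2.4576)(-0.0738)] / 23.50812388 = 13.54039296 / 23.50812388 = 0.576
  phi_hat_2 = [gamma(0) gamma(2) - gamma(1)^2] / det = [(5.4358)(-0.0738) - (2.4576)^2] / 23.50812388 = -6.4409598 / 23.50812388 = -0.274
So phi_hat = [0.5760, -0.2740].
Therefore phi_hat_2 = -0.2740.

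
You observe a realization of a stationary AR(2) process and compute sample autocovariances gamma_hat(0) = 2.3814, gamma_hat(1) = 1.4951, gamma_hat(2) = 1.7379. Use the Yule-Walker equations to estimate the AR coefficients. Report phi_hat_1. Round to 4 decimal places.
\hat\phi_{1} = 0.2800

The Yule-Walker equations for an AR(p) process read, in matrix form,
  Gamma_p phi = r_p,   with   (Gamma_p)_{ij} = gamma(|i - j|),
                       (r_p)_i = gamma(i),   i,j = 1..p.
Substitute the sample gammas (Toeplitz matrix and right-hand side of size 2):
  Gamma_p = [[2.3814, 1.4951], [1.4951, 2.3814]]
  r_p     = [1.4951, 1.7379]
Written out:
  2.3814 phi_1 + 1.4951 phi_2 = 1.4951
  1.4951 phi_1 + 2.3814 phi_2 = 1.7379
Solve by Cramer's rule:
  det = gamma(0)^2 - gamma(1)^2 = (2.3814)^2 - (1.4951)^2 = 5.67106596 - 2.23532401 = 3.43574195
  phi_hat_1 = [gamma(1) gamma(0) - gamma(1) gamma(2)] / det = [(1.4951)(2.3814) - (1.4951)(1.7379)] / 3.43574195 = 0.96209685 / 3.43574195 = 0.28
  phi_hat_2 = [gamma(0) gamma(2) - gamma(1)^2] / det = [(2.3814)(1.7379) - (1.4951)^2] / 3.43574195 = 1.90331105 / 3.43574195 = 0.554
So phi_hat = [0.2800, 0.5540].
Therefore phi_hat_1 = 0.2800.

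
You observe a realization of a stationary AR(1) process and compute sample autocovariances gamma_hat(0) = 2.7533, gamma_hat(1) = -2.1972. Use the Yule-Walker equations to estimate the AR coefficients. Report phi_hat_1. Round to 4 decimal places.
\hat\phi_{1} = -0.7980

The Yule-Walker equations for an AR(p) process read, in matrix form,
  Gamma_p phi = r_p,   with   (Gamma_p)_{ij} = gamma(|i - j|),
                       (r_p)_i = gamma(i),   i,j = 1..p.
Substitute the sample gammas (Toeplitz matrix and right-hand side of size 1):
  Gamma_p = [[2.7533]]
  r_p     = [-2.1972]
With p = 1 this is the single equation gamma(0) phi_1 = gamma(1):
  phi_hat_1 = gamma(1) / gamma(0) = -2.1972 / 2.7533 = -0.7980.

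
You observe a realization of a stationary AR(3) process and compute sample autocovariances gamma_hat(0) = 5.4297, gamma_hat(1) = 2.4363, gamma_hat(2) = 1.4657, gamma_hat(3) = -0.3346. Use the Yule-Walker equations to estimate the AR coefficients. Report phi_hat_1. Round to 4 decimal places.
\hat\phi_{1} = 0.4330

The Yule-Walker equations for an AR(p) process read, in matrix form,
  Gamma_p phi = r_p,   with   (Gamma_p)_{ij} = gamma(|i - j|),
                       (r_p)_i = gamma(i),   i,j = 1..p.
Substitute the sample gammas (Toeplitz matrix and right-hand side of size 3):
  Gamma_p = [[5.4297, 2.4363, 1.4657], [2.4363, 5.4297, 2.4363], [1.4657, 2.4363, 5.4297]]
  r_p     = [2.4363, 1.4657, -0.3346]
Written out (R1..R3):
  (R1) 5.4297 phi_1 + 2.4363 phi_2 + 1.4657 phi_3 = 2.4363
  (R2) 2.4363 phi_1 + 5.4297 phi_2 + 2.4363 phi_3 = 1.4657
  (R3) 1.4657 phi_1 + 2.4363 phi_2 + 5.4297 phi_3 = -0.3346
Gaussian elimination:
  R2 <- R2 - (2.4363/5.4297) R1 = R2 - (0.448699) R1:  4.336535 phi_2 + 1.778642 phi_3 = 0.372535
  R3 <- R3 - (1.4657/5.4297) R1 = R3 - (0.269941) R1:  1.778642 phi_2 + 5.034047 phi_3 = -0.992258
  R3 <- R3 - (1.778642/4.336535) R2 = R3 - (0.410153) R2:  4.304532 phi_3 = -1.145054
Back-substitution:
  phi_hat_3 = -1.145054 / 4.304532 = -0.266011
  phi_hat_2 = (0.372535 - (1.778642)(-0.266011)) / 4.336535 = 0.195011
  phi_hat_1 = (2.4363 - (2.4363)(0.195011) - (1.4657)(-0.266011)) / 5.4297 = 0.433005
So phi_hat = [0.4330, 0.1950, -0.2660].
Therefore phi_hat_1 = 0.4330.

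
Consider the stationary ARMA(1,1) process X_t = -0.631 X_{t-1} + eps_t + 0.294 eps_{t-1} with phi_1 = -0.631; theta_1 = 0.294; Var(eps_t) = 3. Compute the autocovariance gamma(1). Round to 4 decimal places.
\gamma(1) = -1.3682

Multiply the model equation by X_{t-k} and take expectations. With theta_0 = psi_0 = 1 and psi_j the MA(infinity) weights, this gives
  gamma(k) - sum_i phi_i gamma(k-i) = c_k,
  c_k = sigma^2 * sum_{j=k..q} theta_j psi_{j-k}   (c_k = 0 for k > q),
using gamma(-m) = gamma(m).
psi-weights needed (psi_j = theta_j + sum_i phi_i psi_{j-i}):
  psi_1 = theta_1 + phi_1 = 0.294 + (-0.631) = -0.337
Right-hand sides:
  c_0 = sigma^2 (1 + theta_1 psi_1) = 3 * (1 + (0.294)(-0.337)) = 3 * 0.900922 = 2.702766
  c_1 = sigma^2 theta_1 = 3 * (0.294) = 0.882
  c_2 = 0
Equations for k = 0 and k = 1 (AR order 1):
  gamma(0) = phi_1 gamma(1) + c_0
  gamma(1) = phi_1 gamma(0) + c_1
Substituting the second into the first: gamma(0) (1 - phi_1^2) = c_0 + phi_1 c_1, so
  gamma(0) = (c_0 + phi_1 c_1) / (1 - phi_1^2) = (2.702766 + (-0.631)(0.882)) / (1 - (-0.631)^2) = 2.146224 / 0.601839 = 3.56611.
  gamma(1) = phi_1 gamma(0) + c_1 = (-0.631)(3.56611) + (0.882) = -1.368215.
Therefore gamma(1) = -1.3682 (to 4 decimal places).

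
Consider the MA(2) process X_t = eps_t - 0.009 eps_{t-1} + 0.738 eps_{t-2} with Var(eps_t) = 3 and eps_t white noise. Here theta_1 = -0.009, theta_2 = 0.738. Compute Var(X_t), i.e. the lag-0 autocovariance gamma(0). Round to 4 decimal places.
\gamma(0) = 4.6342

For an MA(q) process X_t = eps_t + sum_i theta_i eps_{t-i} with
Var(eps_t) = sigma^2, the variance is
  gamma(0) = sigma^2 * (1 + sum_i theta_i^2).
  sum_i theta_i^2 = (-0.009)^2 + (0.738)^2 = 0.000081 + 0.544644 = 0.544725.
  gamma(0) = 3 * (1 + 0.544725) = 3 * 1.544725 = 4.634175, which rounds to 4.6342.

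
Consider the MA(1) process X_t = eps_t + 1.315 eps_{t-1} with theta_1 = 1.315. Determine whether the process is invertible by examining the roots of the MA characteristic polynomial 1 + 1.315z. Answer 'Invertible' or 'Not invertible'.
\text{Not invertible}

The MA(q) characteristic polynomial is P(z) = 1 + 1.315z.
Invertibility requires all roots to lie outside the unit circle, i.e. |z| > 1 for every root.
This is linear in z: 1 + (1.315) z = 0  =>  z = -1/(1.315) = -0.760456,  |z| = 0.760456.
Moduli of all roots: 0.7605.
All moduli strictly greater than 1? No.
Verdict: Not invertible.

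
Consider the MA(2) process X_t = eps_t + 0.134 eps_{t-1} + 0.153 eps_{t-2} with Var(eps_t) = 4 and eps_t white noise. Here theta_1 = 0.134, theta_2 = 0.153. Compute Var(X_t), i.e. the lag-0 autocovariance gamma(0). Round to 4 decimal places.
\gamma(0) = 4.1655

For an MA(q) process X_t = eps_t + sum_i theta_i eps_{t-i} with
Var(eps_t) = sigma^2, the variance is
  gamma(0) = sigma^2 * (1 + sum_i theta_i^2).
  sum_i theta_i^2 = (0.134)^2 + (0.153)^2 = 0.017956 + 0.023409 = 0.041365.
  gamma(0) = 4 * (1 + 0.041365) = 4 * 1.041365 = 4.16546, which rounds to 4.1655.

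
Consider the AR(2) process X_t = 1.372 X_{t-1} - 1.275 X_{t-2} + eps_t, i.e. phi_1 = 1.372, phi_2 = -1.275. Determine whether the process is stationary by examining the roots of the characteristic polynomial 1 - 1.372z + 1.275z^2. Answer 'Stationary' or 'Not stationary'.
\text{Not stationary}

The AR(p) characteristic polynomial is P(z) = 1 - 1.372z + 1.275z^2.
Stationarity requires all roots to lie outside the unit circle, i.e. |z| > 1 for every root.
Set 1 + (-1.372) z + (1.275) z^2 = 0, i.e. a z^2 + b z + c = 0 with a = 1.275, b = -1.372, c = 1.
Discriminant D = b^2 - 4ac = (-1.372)^2 - 4*(1.275)*1 = 1.882384 - (5.1) = -3.217616.
D < 0, so the roots are the complex-conjugate pair z = (-b +/- i sqrt(-D)) / (2a) = 0.538 +/- 0.7034i.
For a conjugate pair |z|^2 = z * conj(z) = (product of roots) = c/a = 1/(1.275) = 0.784314, so |z| = sqrt(0.784314) = 0.8856 for both roots.
Moduli of all roots: 0.8856, 0.8856.
All moduli strictly greater than 1? No.
Verdict: Not stationary.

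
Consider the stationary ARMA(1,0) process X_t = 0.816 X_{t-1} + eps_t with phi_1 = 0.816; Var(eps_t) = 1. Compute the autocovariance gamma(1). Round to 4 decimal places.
\gamma(1) = 2.4421

Multiply the model equation by X_{t-k} and take expectations. With theta_0 = psi_0 = 1 and psi_j the MA(infinity) weights, this gives
  gamma(k) - sum_i phi_i gamma(k-i) = c_k,
  c_k = sigma^2 * sum_{j=k..q} theta_j psi_{j-k}   (c_k = 0 for k > q),
using gamma(-m) = gamma(m).
Pure AR (q = 0): c_0 = sigma^2 = 1, c_k = 0 for k >= 1.
Equations for k = 0 and k = 1 (AR order 1):
  gamma(0) = phi_1 gamma(1) + c_0
  gamma(1) = phi_1 gamma(0) + c_1
Substituting the second into the first: gamma(0) (1 - phi_1^2) = c_0 + phi_1 c_1, so
  gamma(0) = c_0 / (1 - phi_1^2) = 1 / (1 - (0.816)^2) = 1 / 0.334144 = 2.992722.
  gamma(1) = phi_1 gamma(0) = (0.816)(2.992722) = 2.442061.
Therefore gamma(1) = 2.4421 (to 4 decimal places).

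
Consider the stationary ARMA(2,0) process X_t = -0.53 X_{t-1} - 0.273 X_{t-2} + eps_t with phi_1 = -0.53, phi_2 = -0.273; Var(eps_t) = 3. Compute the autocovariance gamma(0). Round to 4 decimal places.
\gamma(0) = 3.9213

Multiply the model equation by X_{t-k} and take expectations. With theta_0 = psi_0 = 1 and psi_j the MA(infinity) weights, this gives
  gamma(k) - sum_i phi_i gamma(k-i) = c_k,
  c_k = sigma^2 * sum_{j=k..q} theta_j psi_{j-k}   (c_k = 0 for k > q),
using gamma(-m) = gamma(m).
Pure AR (q = 0): c_0 = sigma^2 = 3, c_k = 0 for k >= 1.
Equations for k = 0, 1, 2 (AR order 2, c_2 = 0):
  (E0) gamma(0) = phi_1 gamma(1) + phi_2 gamma(2) + c_0
  (E1) gamma(1) = phi_1 gamma(0) + phi_2 gamma(1) + c_1
  (E2) gamma(2) = phi_1 gamma(1) + phi_2 gamma(0)
From (E1): gamma(1) = A gamma(0) + B with
  A = phi_1 / (1 - phi_2) = -0.53 / 1.273 = -0.416339,   B = c_1 / (1 - phi_2) = 0 / 1.273 = 0.
Insert (E2) into (E0): gamma(0) (1 - phi_2^2) = phi_1 (1 + phi_2) gamma(1) + c_0.
  phi_1 (1 + phi_2) = (-0.53)(0.727) = -0.38531,   1 - phi_2^2 = 0.925471.
Replace gamma(1) by A gamma(0) + B and collect gamma(0):
  gamma(0) [0.925471 - (-0.38531)(-0.416339)] = c_0 = 3
  gamma(0) * 0.765051 = 3
  gamma(0) = 3 / 0.765051 = 3.921306.
Therefore gamma(0) = 3.9213 (to 4 decimal places).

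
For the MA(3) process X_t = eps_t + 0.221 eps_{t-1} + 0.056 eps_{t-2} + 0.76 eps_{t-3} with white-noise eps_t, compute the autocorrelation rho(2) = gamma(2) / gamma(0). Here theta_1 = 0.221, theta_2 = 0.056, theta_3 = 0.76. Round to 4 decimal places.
\rho(2) = 0.1374

For an MA(q) process with theta_0 = 1, the autocovariance is
  gamma(k) = sigma^2 * sum_{i=0..q-k} theta_i * theta_{i+k},
and rho(k) = gamma(k) / gamma(0). Sigma^2 cancels.
  numerator   = (1)*(0.056) + (0.221)*(0.76) = 0.22396.
  denominator = (1)^2 + (0.221)^2 + (0.056)^2 + (0.76)^2 = 1.629577.
  rho(2) = 0.22396 / 1.629577 = 0.1374.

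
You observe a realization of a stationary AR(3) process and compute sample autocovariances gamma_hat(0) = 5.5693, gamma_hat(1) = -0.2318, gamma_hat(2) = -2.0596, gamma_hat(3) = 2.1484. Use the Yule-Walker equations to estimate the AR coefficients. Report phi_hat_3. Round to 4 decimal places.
\hat\phi_{3} = 0.4060

The Yule-Walker equations for an AR(p) process read, in matrix form,
  Gamma_p phi = r_p,   with   (Gamma_p)_{ij} = gamma(|i - j|),
                       (r_p)_i = gamma(i),   i,j = 1..p.
Substitute the sample gammas (Toeplitz matrix and right-hand side of size 3):
  Gamma_p = [[5.5693, -0.2318, -2.0596], [-0.2318, 5.5693, -0.2318], [-2.0596, -0.2318, 5.5693]]
  r_p     = [-0.2318, -2.0596, 2.1484]
Written out (R1..R3):
  (R1) 5.5693 phi_1 - 0.2318 phi_2 - 2.0596 phi_3 = -0.2318
  (R2) -0.2318 phi_1 + 5.5693 phi_2 - 0.2318 phi_3 = -2.0596
  (R3) -2.0596 phi_1 - 0.2318 phi_2 + 5.5693 phi_3 = 2.1484
Gaussian elimination:
  R2 <- R2 - (-0.2318/5.5693) R1 = R2 - (-0.041621) R1:  5.559652 phi_2 - 0.317523 phi_3 = -2.069248
  R3 <- R3 - (-2.0596/5.5693) R1 = R3 - (-0.369813) R1:  -0.317523 phi_2 + 4.807633 phi_3 = 2.062677
  R3 <- R3 - (-0.317523/5.559652) R2 = R3 - (-0.057112) R2:  4.789499 phi_3 = 1.944499
Back-substitution:
  phi_hat_3 = 1.944499 / 4.789499 = 0.405992
  phi_hat_2 = (-2.069248 - (-0.317523)(0.405992)) / 5.559652 = -0.349003
  phi_hat_1 = (-0.2318 - (-0.2318)(-0.349003) - (-2.0596)(0.405992)) / 5.5693 = 0.093994
So phi_hat = [0.0940, -0.3490, 0.4060].
Therefore phi_hat_3 = 0.4060.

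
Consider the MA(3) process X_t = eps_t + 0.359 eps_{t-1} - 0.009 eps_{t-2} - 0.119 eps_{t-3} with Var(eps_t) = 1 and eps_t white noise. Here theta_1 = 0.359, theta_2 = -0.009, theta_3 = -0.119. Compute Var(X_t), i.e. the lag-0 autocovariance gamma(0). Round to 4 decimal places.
\gamma(0) = 1.1431

For an MA(q) process X_t = eps_t + sum_i theta_i eps_{t-i} with
Var(eps_t) = sigma^2, the variance is
  gamma(0) = sigma^2 * (1 + sum_i theta_i^2).
  sum_i theta_i^2 = (0.359)^2 + (-0.009)^2 + (-0.119)^2 = 0.128881 + 0.000081 + 0.014161 = 0.143123.
  gamma(0) = 1 * (1 + 0.143123) = 1 * 1.143123 = 1.143123, which rounds to 1.1431.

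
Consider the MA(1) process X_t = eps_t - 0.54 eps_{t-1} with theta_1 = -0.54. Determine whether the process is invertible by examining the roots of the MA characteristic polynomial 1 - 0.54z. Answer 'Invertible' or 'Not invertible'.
\text{Invertible}

The MA(q) characteristic polynomial is P(z) = 1 - 0.54z.
Invertibility requires all roots to lie outside the unit circle, i.e. |z| > 1 for every root.
This is linear in z: 1 + (-0.54) z = 0  =>  z = -1/(-0.54) = 1.851852,  |z| = 1.851852.
Moduli of all roots: 1.8519.
All moduli strictly greater than 1? Yes.
Verdict: Invertible.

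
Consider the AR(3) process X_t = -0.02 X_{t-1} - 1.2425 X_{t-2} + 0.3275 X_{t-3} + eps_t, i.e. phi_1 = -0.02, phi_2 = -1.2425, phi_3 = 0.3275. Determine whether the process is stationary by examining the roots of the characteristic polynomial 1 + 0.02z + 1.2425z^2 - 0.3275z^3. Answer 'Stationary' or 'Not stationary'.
\text{Not stationary}

The AR(p) characteristic polynomial is P(z) = 1 + 0.02z + 1.2425z^2 - 0.3275z^3.
Stationarity requires all roots to lie outside the unit circle, i.e. |z| > 1 for every root.
Degree 3: look for a simple real root z0 first, then factor out (1 - z/z0) and solve the remaining quadratic.
Testing z0 = 4: P(4) = 1 + (0.02)(4) + (1.2425)(4)^2 + (-0.3275)(4)^3
  = 1 + (0.08) + (19.88) + (-20.96) = 0.  So z_0 = 4 is a root, |z_0| = 4.
Divide out the factor (1 - 0.25 z) = (1 - z/z0) (since 1/z0 = 0.25):
  P(z) = (1 - 0.25 z)(1 + (0.27) z + (1.31) z^2)
  [check: z-coef 0.27 - (0.25) = 0.02; z^2-coef 1.31 - (0.25)(0.27) = 1.2425; z^3-coef -(0.25)(1.31) = -0.3275.]
Remaining roots from the quadratic factor 1 + (0.27) z + (1.31) z^2:
  Set 1 + (0.27) z + (1.31) z^2 = 0, i.e. a z^2 + b z + c = 0 with a = 1.31, b = 0.27, c = 1.
  Discriminant D = b^2 - 4ac = (0.27)^2 - 4*(1.31)*1 = 0.0729 - (5.24) = -5.1671.
  D < 0, so the roots are the complex-conjugate pair z = (-b +/- i sqrt(-D)) / (2a) = -0.1031 +/- 0.8676i.
  For a conjugate pair |z|^2 = z * conj(z) = (product of roots) = c/a = 1/(1.31) = 0.763359, so |z| = sqrt(0.763359) = 0.8737 for both roots.
Moduli of all roots: 4.0000, 0.8737, 0.8737.
All moduli strictly greater than 1? No.
Verdict: Not stationary.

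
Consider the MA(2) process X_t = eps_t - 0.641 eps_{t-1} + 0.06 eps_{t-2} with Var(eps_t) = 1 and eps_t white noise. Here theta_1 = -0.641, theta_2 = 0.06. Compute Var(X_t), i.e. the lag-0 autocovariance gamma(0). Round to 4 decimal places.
\gamma(0) = 1.4145

For an MA(q) process X_t = eps_t + sum_i theta_i eps_{t-i} with
Var(eps_t) = sigma^2, the variance is
  gamma(0) = sigma^2 * (1 + sum_i theta_i^2).
  sum_i theta_i^2 = (-0.641)^2 + (0.06)^2 = 0.410881 + 0.0036 = 0.414481.
  gamma(0) = 1 * (1 + 0.414481) = 1 * 1.414481 = 1.414481, which rounds to 1.4145.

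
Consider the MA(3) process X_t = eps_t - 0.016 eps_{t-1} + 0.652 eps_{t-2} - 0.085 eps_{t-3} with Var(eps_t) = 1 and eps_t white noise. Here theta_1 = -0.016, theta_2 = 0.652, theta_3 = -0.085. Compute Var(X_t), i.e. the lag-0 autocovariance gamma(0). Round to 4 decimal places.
\gamma(0) = 1.4326

For an MA(q) process X_t = eps_t + sum_i theta_i eps_{t-i} with
Var(eps_t) = sigma^2, the variance is
  gamma(0) = sigma^2 * (1 + sum_i theta_i^2).
  sum_i theta_i^2 = (-0.016)^2 + (0.652)^2 + (-0.085)^2 = 0.000256 + 0.425104 + 0.007225 = 0.432585.
  gamma(0) = 1 * (1 + 0.432585) = 1 * 1.432585 = 1.432585, which rounds to 1.4326.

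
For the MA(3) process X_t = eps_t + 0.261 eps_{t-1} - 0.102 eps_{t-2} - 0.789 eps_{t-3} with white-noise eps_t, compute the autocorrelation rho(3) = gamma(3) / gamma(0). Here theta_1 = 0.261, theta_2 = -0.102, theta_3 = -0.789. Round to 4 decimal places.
\rho(3) = -0.4638

For an MA(q) process with theta_0 = 1, the autocovariance is
  gamma(k) = sigma^2 * sum_{i=0..q-k} theta_i * theta_{i+k},
and rho(k) = gamma(k) / gamma(0). Sigma^2 cancels.
  numerator   = (1)*(-0.789) = -0.789.
  denominator = (1)^2 + (0.261)^2 + (-0.102)^2 + (-0.789)^2 = 1.701046.
  rho(3) = -0.789 / 1.701046 = -0.4638.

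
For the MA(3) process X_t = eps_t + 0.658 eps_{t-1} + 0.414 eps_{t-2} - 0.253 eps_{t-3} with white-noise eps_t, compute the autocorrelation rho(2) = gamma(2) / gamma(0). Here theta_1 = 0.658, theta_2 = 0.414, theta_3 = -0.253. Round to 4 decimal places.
\rho(2) = 0.1484

For an MA(q) process with theta_0 = 1, the autocovariance is
  gamma(k) = sigma^2 * sum_{i=0..q-k} theta_i * theta_{i+k},
and rho(k) = gamma(k) / gamma(0). Sigma^2 cancels.
  numerator   = (1)*(0.414) + (0.658)*(-0.253) = 0.247526.
  denominator = (1)^2 + (0.658)^2 + (0.414)^2 + (-0.253)^2 = 1.668369.
  rho(2) = 0.247526 / 1.668369 = 0.1484.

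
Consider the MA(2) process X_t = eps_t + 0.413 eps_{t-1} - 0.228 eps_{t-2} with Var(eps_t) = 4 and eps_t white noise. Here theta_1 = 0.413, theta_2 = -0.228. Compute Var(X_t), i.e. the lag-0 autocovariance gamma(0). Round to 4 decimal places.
\gamma(0) = 4.8902

For an MA(q) process X_t = eps_t + sum_i theta_i eps_{t-i} with
Var(eps_t) = sigma^2, the variance is
  gamma(0) = sigma^2 * (1 + sum_i theta_i^2).
  sum_i theta_i^2 = (0.413)^2 + (-0.228)^2 = 0.170569 + 0.051984 = 0.222553.
  gamma(0) = 4 * (1 + 0.222553) = 4 * 1.222553 = 4.890212, which rounds to 4.8902.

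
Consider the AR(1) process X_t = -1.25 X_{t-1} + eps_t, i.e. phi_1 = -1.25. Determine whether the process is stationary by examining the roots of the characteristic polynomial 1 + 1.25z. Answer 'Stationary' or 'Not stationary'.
\text{Not stationary}

The AR(p) characteristic polynomial is P(z) = 1 + 1.25z.
Stationarity requires all roots to lie outside the unit circle, i.e. |z| > 1 for every root.
This is linear in z: 1 + (1.25) z = 0  =>  z = -1/(1.25) = -0.8,  |z| = 0.8.
Moduli of all roots: 0.8000.
All moduli strictly greater than 1? No.
Verdict: Not stationary.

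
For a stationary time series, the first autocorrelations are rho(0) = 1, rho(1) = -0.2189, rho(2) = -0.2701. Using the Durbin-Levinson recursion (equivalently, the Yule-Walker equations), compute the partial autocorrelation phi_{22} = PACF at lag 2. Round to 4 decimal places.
\phi_{22} = -0.3340

The PACF at lag k is phi_{kk}, the last component of the solution
to the Yule-Walker system G_k phi = r_k where
  (G_k)_{ij} = rho(|i - j|), (r_k)_i = rho(i), i,j = 1..k.
Equivalently, Durbin-Levinson gives phi_{kk} iteratively:
  phi_{11} = rho(1)
  phi_{kk} = [rho(k) - sum_{j=1..k-1} phi_{k-1,j} rho(k-j)]
            / [1 - sum_{j=1..k-1} phi_{k-1,j} rho(j)],
  phi_{k,j} = phi_{k-1,j} - phi_{kk} phi_{k-1,k-j},  j = 1..k-1.
Step k = 1:
  phi_11 = rho(1) = -0.2189.
Step k = 2:
  phi_22 = [rho(2) - phi_11 rho(1)] / [1 - phi_11 rho(1)] = [-0.2701 - (-0.2189)(-0.2189)] / [1 - (-0.2189)(-0.2189)]
         = -0.31801721 / 0.95208279 = -0.334.
Therefore phi_{22} = -0.3340.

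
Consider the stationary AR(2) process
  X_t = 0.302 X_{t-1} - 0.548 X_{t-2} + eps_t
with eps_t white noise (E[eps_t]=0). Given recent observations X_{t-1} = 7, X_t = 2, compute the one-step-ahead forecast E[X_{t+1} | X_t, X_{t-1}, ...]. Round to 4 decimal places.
E[X_{t+1} \mid \mathcal F_t] = -3.2320

For an AR(p) model X_t = c + sum_i phi_i X_{t-i} + eps_t, the
one-step-ahead conditional mean is
  E[X_{t+1} | X_t, ...] = c + sum_i phi_i X_{t+1-i}.
Substitute known values:
  E[X_{t+1} | ...] = (0.302) * (2) + (-0.548) * (7)
                   = -3.2320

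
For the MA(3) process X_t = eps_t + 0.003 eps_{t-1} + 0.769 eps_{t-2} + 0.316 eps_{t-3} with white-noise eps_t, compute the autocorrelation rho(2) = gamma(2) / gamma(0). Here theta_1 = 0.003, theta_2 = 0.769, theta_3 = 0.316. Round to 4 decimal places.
\rho(2) = 0.4553

For an MA(q) process with theta_0 = 1, the autocovariance is
  gamma(k) = sigma^2 * sum_{i=0..q-k} theta_i * theta_{i+k},
and rho(k) = gamma(k) / gamma(0). Sigma^2 cancels.
  numerator   = (1)*(0.769) + (0.003)*(0.316) = 0.769948.
  denominator = (1)^2 + (0.003)^2 + (0.769)^2 + (0.316)^2 = 1.691226.
  rho(2) = 0.769948 / 1.691226 = 0.4553.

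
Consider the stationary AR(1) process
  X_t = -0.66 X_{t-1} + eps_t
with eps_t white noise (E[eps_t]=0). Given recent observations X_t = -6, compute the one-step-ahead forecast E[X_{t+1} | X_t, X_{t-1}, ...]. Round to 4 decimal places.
E[X_{t+1} \mid \mathcal F_t] = 3.9600

For an AR(p) model X_t = c + sum_i phi_i X_{t-i} + eps_t, the
one-step-ahead conditional mean is
  E[X_{t+1} | X_t, ...] = c + sum_i phi_i X_{t+1-i}.
Substitute known values:
  E[X_{t+1} | ...] = (-0.66) * (-6)
                   = 3.9600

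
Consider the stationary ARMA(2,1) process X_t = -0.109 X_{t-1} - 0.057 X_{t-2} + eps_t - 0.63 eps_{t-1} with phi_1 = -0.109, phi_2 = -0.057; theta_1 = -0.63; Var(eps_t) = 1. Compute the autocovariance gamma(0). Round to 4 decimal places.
\gamma(0) = 1.5483

Multiply the model equation by X_{t-k} and take expectations. With theta_0 = psi_0 = 1 and psi_j the MA(infinity) weights, this gives
  gamma(k) - sum_i phi_i gamma(k-i) = c_k,
  c_k = sigma^2 * sum_{j=k..q} theta_j psi_{j-k}   (c_k = 0 for k > q),
using gamma(-m) = gamma(m).
psi-weights needed (psi_j = theta_j + sum_i phi_i psi_{j-i}):
  psi_1 = theta_1 + phi_1 = -0.63 + (-0.109) = -0.739
Right-hand sides:
  c_0 = sigma^2 (1 + theta_1 psi_1) = 1 * (1 + (-0.63)(-0.739)) = 1 * 1.46557 = 1.46557
  c_1 = sigma^2 theta_1 = 1 * (-0.63) = -0.63
  c_2 = 0
Equations for k = 0, 1, 2 (AR order 2, c_2 = 0):
  (E0) gamma(0) = phi_1 gamma(1) + phi_2 gamma(2) + c_0
  (E1) gamma(1) = phi_1 gamma(0) + phi_2 gamma(1) + c_1
  (E2) gamma(2) = phi_1 gamma(1) + phi_2 gamma(0)
From (E1): gamma(1) = A gamma(0) + B with
  A = phi_1 / (1 - phi_2) = -0.109 / 1.057 = -0.103122,   B = c_1 / (1 - phi_2) = -0.63 / 1.057 = -0.596026.
Insert (E2) into (E0): gamma(0) (1 - phi_2^2) = phi_1 (1 + phi_2) gamma(1) + c_0.
  phi_1 (1 + phi_2) = (-0.109)(0.943) = -0.102787,   1 - phi_2^2 = 0.996751.
Replace gamma(1) by A gamma(0) + B and collect gamma(0):
  gamma(0) [0.996751 - (-0.102787)(-0.103122)] = (-0.102787)(-0.596026) + 1.46557
  gamma(0) * 0.986151 = 1.526834
  gamma(0) = 1.526834 / 0.986151 = 1.548275.
Therefore gamma(0) = 1.5483 (to 4 decimal places).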